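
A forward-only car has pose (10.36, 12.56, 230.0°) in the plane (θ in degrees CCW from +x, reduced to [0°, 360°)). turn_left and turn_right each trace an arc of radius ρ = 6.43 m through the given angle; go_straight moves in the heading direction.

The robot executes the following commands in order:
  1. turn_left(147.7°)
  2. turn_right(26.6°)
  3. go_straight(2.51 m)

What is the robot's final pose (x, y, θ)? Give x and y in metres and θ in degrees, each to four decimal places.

set_pose: (x, y, θ) = (10.3600, 12.5600, 230.0000°), ρ = 6.43
turn_left(147.7°): centre at ρ to the left, rotate +147.7° → (17.2406, 2.3013, 377.7000° ≡ 17.7000°)
turn_right(26.6°): centre at ρ to the right, rotate −26.6° → (20.1903, 2.5282, -8.9000° ≡ 351.1000°)
go_straight(2.51): x += 2.51·cos θ, y += 2.51·sin θ → (22.6701, 2.1399, 351.1000°)

(22.6701, 2.1399, 351.1000°)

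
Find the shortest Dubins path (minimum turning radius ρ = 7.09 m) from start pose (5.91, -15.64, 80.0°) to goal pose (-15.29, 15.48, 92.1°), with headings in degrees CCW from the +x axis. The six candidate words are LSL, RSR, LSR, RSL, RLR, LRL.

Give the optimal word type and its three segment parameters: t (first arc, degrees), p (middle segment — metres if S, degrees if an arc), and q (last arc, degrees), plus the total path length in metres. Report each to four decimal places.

Let ψ = atan2(Δy, Δx) = atan2(31.12, -21.20) = 124.2640° be the start→goal bearing.
Normalize: d = |goal − start| / ρ = 37.654939/7.09 = 5.310993, α = (θ_start − ψ) mod 360° = 315.7360° = 5.510632 rad, β = (θ_goal − ψ) mod 360° = 327.8360° = 5.721817 rad.
Common terms: sin α = -0.697966, cos α = 0.716131, sin β = -0.532345, cos β = 0.846528, cos(α−β) = 0.977783, d² = 28.206644. Work in radians in the unit-radius frame; every candidate has L = ρ·(t + p + q).
LSL: p² = 2 + d² − 2cos(α−β) + 2d(sin α − sin β) = 26.491854; p = √p² = 5.147024; φ = atan2(cos β − cos α, d + sin α − sin β) = 0.025337 rad; t = (φ − α) mod 2π = 0.797890 rad, q = (β − φ) mod 2π = 5.696480 rad → L = 7.09·(0.797890 + 5.147024 + 5.696480) = 7.09·11.641394 = 82.537483 m
RSR: p² = 2 + d² − 2cos(α−β) + 2d(sin β − sin α) = 30.010301; p = √p² = 5.478166; φ = atan2(cos α − cos β, d − sin α + sin β) = -0.023805 rad; t = (α − φ) mod 2π = 5.534438 rad, q = (φ − β) mod 2π = 0.537563 rad → L = 7.09·(5.534438 + 5.478166 + 0.537563) = 7.09·11.550166 = 81.890679 m
LSR: p² = d² − 2 + 2cos(α−β) + 2d(sin α + sin β) = 15.093870; p = √p² = 3.885083; φ = atan2(−cos α − cos β, d + sin α + sin β) − atan2(−2, p) = 0.109695 rad; t = (φ − α) mod 2π = 0.882248 rad, q = (φ − β) mod 2π = 0.671063 rad → L = 7.09·(0.882248 + 3.885083 + 0.671063) = 7.09·5.438394 = 38.558214 m
RSL: p² = d² − 2 + 2cos(α−β) − 2d(sin α + sin β) = 41.230550; p = √p² = 6.421102; φ = atan2(cos α + cos β, d − sin α − sin β) − atan2(2, p) = -0.067453 rad; t = (α − φ) mod 2π = 5.578085 rad, q = (β − φ) mod 2π = 5.789270 rad → L = 7.09·(5.578085 + 6.421102 + 5.789270) = 7.09·17.788457 = 126.120162 m
RLR: c = (6 − d² + 2cos(α−β) + 2d(sin α − sin β))/8 = -2.751288, |c| > 1 → infeasible
LRL: c = (6 − d² + 2cos(α−β) − 2d(sin α − sin β))/8 = -2.311482, |c| > 1 → infeasible
Shortest: LSR with L = 38.558214 m ≈ 38.5582 m
Convert LSR to answer units (arcs ×180/π): t = 0.882248·180/π = 50.5491°, p = ρ·p = 7.09·3.885083 = 27.5452 m, q = 0.671063·180/π = 38.4491°, L = 38.5582 m.

LSR: t = 50.5491°, p = 27.5452 m, q = 38.4491°, L = 38.5582 m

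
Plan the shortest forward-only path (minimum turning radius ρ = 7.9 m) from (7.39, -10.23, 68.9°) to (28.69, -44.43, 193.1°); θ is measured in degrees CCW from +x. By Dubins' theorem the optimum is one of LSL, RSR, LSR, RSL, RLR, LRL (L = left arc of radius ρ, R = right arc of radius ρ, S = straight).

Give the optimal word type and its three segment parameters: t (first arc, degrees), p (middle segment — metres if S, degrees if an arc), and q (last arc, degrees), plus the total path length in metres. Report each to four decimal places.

Let ψ = atan2(Δy, Δx) = atan2(-34.20, 21.30) = -58.0851° be the start→goal bearing.
Normalize: d = |goal − start| / ρ = 40.290570/7.9 = 5.100072, α = (θ_start − ψ) mod 360° = 126.9851° = 2.216307 rad, β = (θ_goal − ψ) mod 360° = 251.1851° = 4.384006 rad.
Common terms: sin α = 0.798792, cos α = -0.601607, sin β = -0.946565, cos β = -0.322513, cos(α−β) = -0.562083, d² = 26.010735. Work in radians in the unit-radius frame; every candidate has L = ρ·(t + p + q).
LSL: p² = 2 + d² − 2cos(α−β) + 2d(sin α − sin β) = 46.937801; p = √p² = 6.851117; φ = atan2(cos β − cos α, d + sin α − sin β) = 0.040748 rad; t = (φ − α) mod 2π = 4.107626 rad, q = (β − φ) mod 2π = 4.343258 rad → L = 7.9·(4.107626 + 6.851117 + 4.343258) = 7.9·15.302001 = 120.885808 m
RSR: p² = 2 + d² − 2cos(α−β) + 2d(sin β − sin α) = 11.332003; p = √p² = 3.366304; φ = atan2(cos α − cos β, d − sin α + sin β) = -0.083003 rad; t = (α − φ) mod 2π = 2.299311 rad, q = (φ − β) mod 2π = 1.816175 rad → L = 7.9·(2.299311 + 3.366304 + 1.816175) = 7.9·7.481790 = 59.106144 m
LSR: p² = d² − 2 + 2cos(α−β) + 2d(sin α + sin β) = 21.379265; p = √p² = 4.623772; φ = atan2(−cos α − cos β, d + sin α + sin β) − atan2(−2, p) = 0.592728 rad; t = (φ − α) mod 2π = 4.659606 rad, q = (φ − β) mod 2π = 2.491907 rad → L = 7.9·(4.659606 + 4.623772 + 2.491907) = 7.9·11.775285 = 93.024752 m
RSL: p² = d² − 2 + 2cos(α−β) − 2d(sin α + sin β) = 24.393872; p = √p² = 4.939015; φ = atan2(cos α + cos β, d − sin α − sin β) − atan2(2, p) = -0.559065 rad; t = (α − φ) mod 2π = 2.775372 rad, q = (β − φ) mod 2π = 4.943071 rad → L = 7.9·(2.775372 + 4.939015 + 4.943071) = 7.9·12.657459 = 99.993924 m
RLR: c = (6 − d² + 2cos(α−β) + 2d(sin α − sin β))/8 = -0.416500; p = 2π − arccos c = 4.282796 rad; φ = atan2(cos α − cos β, d − sin α + sin β) = -0.083003 rad; t = (α − φ + p/2) mod 2π = 4.440709 rad, q = (α − β − t + p) mod 2π = 3.957574 rad → L = 7.9·(4.440709 + 4.282796 + 3.957574) = 7.9·12.681079 = 100.180527 m
LRL: c = (6 − d² + 2cos(α−β) − 2d(sin α − sin β))/8 = -4.867225, |c| > 1 → infeasible
Shortest: RSR with L = 59.106144 m ≈ 59.1061 m
Convert RSR to answer units (arcs ×180/π): t = 2.299311·180/π = 131.7408°, p = ρ·p = 7.9·3.366304 = 26.5938 m, q = 1.816175·180/π = 104.0592°, L = 59.1061 m.

RSR: t = 131.7408°, p = 26.5938 m, q = 104.0592°, L = 59.1061 m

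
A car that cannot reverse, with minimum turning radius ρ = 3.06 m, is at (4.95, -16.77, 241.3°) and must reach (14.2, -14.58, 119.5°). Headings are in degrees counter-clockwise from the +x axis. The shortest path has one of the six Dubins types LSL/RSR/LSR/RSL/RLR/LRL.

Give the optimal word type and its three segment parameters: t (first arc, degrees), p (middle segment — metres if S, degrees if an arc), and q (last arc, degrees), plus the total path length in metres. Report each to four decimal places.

LSL: t = 147.5808°, p = 4.4570 m, q = 90.6192°, L = 17.1785 m

Let ψ = atan2(Δy, Δx) = atan2(2.19, 9.25) = 13.3199° be the start→goal bearing.
Normalize: d = |goal − start| / ρ = 9.505714/3.06 = 3.106443, α = (θ_start − ψ) mod 360° = 227.9801° = 3.979003 rad, β = (θ_goal − ψ) mod 360° = 106.1801° = 1.853192 rad.
Common terms: sin α = -0.742912, cos α = -0.669389, sin β = 0.960391, cos β = -0.278658, cos(α−β) = -0.526956, d² = 9.649985. Work in radians in the unit-radius frame; every candidate has L = ρ·(t + p + q).
LSL: p² = 2 + d² − 2cos(α−β) + 2d(sin α − sin β) = 2.121472; p = √p² = 1.456527; φ = atan2(cos β − cos α, d + sin α − sin β) = 0.271589 rad; t = (φ − α) mod 2π = 2.575771 rad, q = (β − φ) mod 2π = 1.581604 rad → L = 3.06·(2.575771 + 1.456527 + 1.581604) = 3.06·5.613902 = 17.178539 m
RSR: p² = 2 + d² − 2cos(α−β) + 2d(sin β − sin α) = 23.286322; p = √p² = 4.825590; φ = atan2(cos α − cos β, d − sin α + sin β) = -0.081059 rad; t = (α − φ) mod 2π = 4.060063 rad, q = (φ − β) mod 2π = 4.348934 rad → L = 3.06·(4.060063 + 4.825590 + 4.348934) = 3.06·13.234587 = 40.497835 m
LSR: p² = d² − 2 + 2cos(α−β) + 2d(sin α + sin β) = 7.947240; p = √p² = 2.819085; φ = atan2(−cos α − cos β, d + sin α + sin β) − atan2(−2, p) = 0.894882 rad; t = (φ − α) mod 2π = 3.199064 rad, q = (φ − β) mod 2π = 5.324875 rad → L = 3.06·(3.199064 + 2.819085 + 5.324875) = 3.06·11.343024 = 34.709654 m
RSL: p² = d² − 2 + 2cos(α−β) − 2d(sin α + sin β) = 5.244907; p = √p² = 2.290176; φ = atan2(cos α + cos β, d − sin α − sin β) − atan2(2, p) = -1.034952 rad; t = (α − φ) mod 2π = 5.013956 rad, q = (β − φ) mod 2π = 2.888145 rad → L = 3.06·(5.013956 + 2.290176 + 2.888145) = 3.06·10.192276 = 31.188365 m
RLR: c = (6 − d² + 2cos(α−β) + 2d(sin α − sin β))/8 = -1.910790, |c| > 1 → infeasible
LRL: c = (6 − d² + 2cos(α−β) − 2d(sin α − sin β))/8 = 0.734816; p = 2π − arccos c = 5.537784 rad; φ = atan2(cos β − cos α, d + sin α − sin β) = 0.271589 rad; t = (φ − α + p/2) mod 2π = 5.344663 rad, q = (β − α − t + p) mod 2π = 4.350496 rad → L = 3.06·(5.344663 + 5.537784 + 4.350496) = 3.06·15.232943 = 46.612806 m
Shortest: LSL with L = 17.178539 m ≈ 17.1785 m
Convert LSL to answer units (arcs ×180/π): t = 2.575771·180/π = 147.5808°, p = ρ·p = 3.06·1.456527 = 4.4570 m, q = 1.581604·180/π = 90.6192°, L = 17.1785 m.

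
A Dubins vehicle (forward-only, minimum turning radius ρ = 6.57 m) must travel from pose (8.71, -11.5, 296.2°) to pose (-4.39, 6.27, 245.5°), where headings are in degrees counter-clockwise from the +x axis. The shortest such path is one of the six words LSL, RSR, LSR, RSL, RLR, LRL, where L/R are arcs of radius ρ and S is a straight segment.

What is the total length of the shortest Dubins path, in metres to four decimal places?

53.2693 m

Let ψ = atan2(Δy, Δx) = atan2(17.77, -13.10) = 126.3975° be the start→goal bearing.
Normalize: d = |goal − start| / ρ = 22.076750/6.57 = 3.360236, α = (θ_start − ψ) mod 360° = 169.8025° = 2.963612 rad, β = (θ_goal − ψ) mod 360° = 119.1025° = 2.078730 rad.
Common terms: sin α = 0.177043, cos α = -0.984203, sin β = 0.873751, cos β = -0.486373, cos(α−β) = 0.633381, d² = 11.291186. Work in radians in the unit-radius frame; every candidate has L = ρ·(t + p + q).
LSL: p² = 2 + d² − 2cos(α−β) + 2d(sin α − sin β) = 7.342212; p = √p² = 2.709652; φ = atan2(cos β − cos α, d + sin α − sin β) = 0.184774 rad; t = (φ − α) mod 2π = 3.504348 rad, q = (β − φ) mod 2π = 1.893955 rad → L = 6.57·(3.504348 + 2.709652 + 1.893955) = 6.57·8.107955 = 53.269265 m
RSR: p² = 2 + d² − 2cos(α−β) + 2d(sin β − sin α) = 16.706636; p = √p² = 4.087375; φ = atan2(cos α − cos β, d − sin α + sin β) = -0.122100 rad; t = (α − φ) mod 2π = 3.085712 rad, q = (φ − β) mod 2π = 4.082355 rad → L = 6.57·(3.085712 + 4.087375 + 4.082355) = 6.57·11.255442 = 73.948257 m
LSR: p² = d² − 2 + 2cos(α−β) + 2d(sin α + sin β) = 17.619779; p = √p² = 4.197592; φ = atan2(−cos α − cos β, d + sin α + sin β) − atan2(−2, p) = 0.766440 rad; t = (φ − α) mod 2π = 4.086013 rad, q = (φ − β) mod 2π = 4.970895 rad → L = 6.57·(4.086013 + 4.197592 + 4.970895) = 6.57·13.254501 = 87.082069 m
RSL: p² = d² − 2 + 2cos(α−β) − 2d(sin α + sin β) = 3.496116; p = √p² = 1.869790; φ = atan2(cos α + cos β, d − sin α − sin β) − atan2(2, p) = -1.386049 rad; t = (α − φ) mod 2π = 4.349661 rad, q = (β − φ) mod 2π = 3.464779 rad → L = 6.57·(4.349661 + 1.869790 + 3.464779) = 6.57·9.684231 = 63.625396 m
RLR: c = (6 − d² + 2cos(α−β) + 2d(sin α − sin β))/8 = -1.088329, |c| > 1 → infeasible
LRL: c = (6 − d² + 2cos(α−β) − 2d(sin α − sin β))/8 = 0.082223; p = 2π − arccos c = 4.794705 rad; φ = atan2(cos β − cos α, d + sin α − sin β) = 0.184774 rad; t = (φ − α + p/2) mod 2π = 5.901701 rad, q = (β − α − t + p) mod 2π = 4.291308 rad → L = 6.57·(5.901701 + 4.794705 + 4.291308) = 6.57·14.987714 = 98.469282 m
Shortest: LSL with L = 53.269265 m ≈ 53.2693 m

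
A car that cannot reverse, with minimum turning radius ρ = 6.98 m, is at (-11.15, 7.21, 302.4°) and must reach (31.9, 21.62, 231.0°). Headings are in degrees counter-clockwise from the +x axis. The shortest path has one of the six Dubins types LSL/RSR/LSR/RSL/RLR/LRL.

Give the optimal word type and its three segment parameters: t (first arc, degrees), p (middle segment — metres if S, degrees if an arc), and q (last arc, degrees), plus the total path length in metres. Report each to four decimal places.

Let ψ = atan2(Δy, Δx) = atan2(14.41, 43.05) = 18.5068° be the start→goal bearing.
Normalize: d = |goal − start| / ρ = 45.397694/6.98 = 6.503968, α = (θ_start − ψ) mod 360° = 283.8932° = 4.954871 rad, β = (θ_goal − ψ) mod 360° = 212.4932° = 3.708706 rad.
Common terms: sin α = -0.970745, cos α = 0.240113, sin β = -0.537200, cos β = -0.843455, cos(α−β) = 0.318959, d² = 42.301594. Work in radians in the unit-radius frame; every candidate has L = ρ·(t + p + q).
LSL: p² = 2 + d² − 2cos(α−β) + 2d(sin α − sin β) = 38.024147; p = √p² = 6.166372; φ = atan2(cos β − cos α, d + sin α − sin β) = -0.176639 rad; t = (φ − α) mod 2π = 1.151675 rad, q = (β − φ) mod 2π = 3.885345 rad → L = 6.98·(1.151675 + 6.166372 + 3.885345) = 6.98·11.203393 = 78.199680 m
RSR: p² = 2 + d² − 2cos(α−β) + 2d(sin β − sin α) = 49.303204; p = √p² = 7.021624; φ = atan2(cos α − cos β, d − sin α + sin β) = 0.154938 rad; t = (α − φ) mod 2π = 4.799933 rad, q = (φ − β) mod 2π = 2.729417 rad → L = 6.98·(4.799933 + 7.021624 + 2.729417) = 6.98·14.550974 = 101.565802 m
LSR: p² = d² − 2 + 2cos(α−β) + 2d(sin α + sin β) = 21.324267; p = √p² = 4.617821; φ = atan2(−cos α − cos β, d + sin α + sin β) − atan2(−2, p) = 0.528898 rad; t = (φ − α) mod 2π = 1.857212 rad, q = (φ − β) mod 2π = 3.103377 rad → L = 6.98·(1.857212 + 4.617821 + 3.103377) = 6.98·9.578409 = 66.857298 m
RSL: p² = d² − 2 + 2cos(α−β) − 2d(sin α + sin β) = 60.554759; p = √p² = 7.781694; φ = atan2(cos α + cos β, d − sin α − sin β) − atan2(2, p) = -0.326732 rad; t = (α − φ) mod 2π = 5.281604 rad, q = (β − φ) mod 2π = 4.035439 rad → L = 6.98·(5.281604 + 7.781694 + 4.035439) = 6.98·17.098736 = 119.349177 m
RLR: c = (6 − d² + 2cos(α−β) + 2d(sin α − sin β))/8 = -5.162901, |c| > 1 → infeasible
LRL: c = (6 − d² + 2cos(α−β) − 2d(sin α − sin β))/8 = -3.753018, |c| > 1 → infeasible
Shortest: LSR with L = 66.857298 m ≈ 66.8573 m
Convert LSR to answer units (arcs ×180/π): t = 1.857212·180/π = 106.4104°, p = ρ·p = 6.98·4.617821 = 32.2324 m, q = 3.103377·180/π = 177.8104°, L = 66.8573 m.

LSR: t = 106.4104°, p = 32.2324 m, q = 177.8104°, L = 66.8573 m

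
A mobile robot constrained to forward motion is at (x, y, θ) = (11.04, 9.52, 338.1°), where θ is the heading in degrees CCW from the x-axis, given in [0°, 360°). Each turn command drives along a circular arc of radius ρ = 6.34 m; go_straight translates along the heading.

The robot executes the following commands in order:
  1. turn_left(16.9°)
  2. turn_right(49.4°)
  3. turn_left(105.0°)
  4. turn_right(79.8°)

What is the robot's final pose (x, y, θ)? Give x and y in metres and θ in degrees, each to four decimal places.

set_pose: (x, y, θ) = (11.0400, 9.5200, 338.1000°), ρ = 6.34
turn_left(16.9°): centre at ρ to the left, rotate +16.9° → (12.8522, 9.0866, 355.0000°)
turn_right(49.4°): centre at ρ to the right, rotate −49.4° → (17.4547, 6.4614, 305.6000°)
turn_left(105.0°): centre at ρ to the left, rotate +105.0° → (27.5089, 6.1279, 410.6000° ≡ 50.6000°)
turn_right(79.8°): centre at ρ to the right, rotate −79.8° → (35.5010, 7.6380, -29.2000° ≡ 330.8000°)

(35.5010, 7.6380, 330.8000°)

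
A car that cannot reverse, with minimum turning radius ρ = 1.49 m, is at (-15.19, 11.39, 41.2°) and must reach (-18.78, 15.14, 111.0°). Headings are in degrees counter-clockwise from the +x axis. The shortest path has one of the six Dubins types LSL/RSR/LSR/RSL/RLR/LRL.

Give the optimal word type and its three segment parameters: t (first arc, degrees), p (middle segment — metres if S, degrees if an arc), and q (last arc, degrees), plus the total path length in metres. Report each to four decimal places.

LSR: t = 131.4101°, p = 1.6142 m, q = 61.6101°, L = 6.6338 m

Let ψ = atan2(Δy, Δx) = atan2(3.75, -3.59) = 133.7512° be the start→goal bearing.
Normalize: d = |goal − start| / ρ = 5.191397/1.49 = 3.484159, α = (θ_start − ψ) mod 360° = 267.4488° = 4.667861 rad, β = (θ_goal − ψ) mod 360° = 337.2488° = 5.886101 rad.
Common terms: sin α = -0.999009, cos α = -0.044513, sin β = -0.386731, cos β = 0.922193, cos(α−β) = 0.345298, d² = 12.139363. Work in radians in the unit-radius frame; every candidate has L = ρ·(t + p + q).
LSL: p² = 2 + d² − 2cos(α−β) + 2d(sin α − sin β) = 9.182220; p = √p² = 3.030218; φ = atan2(cos β − cos α, d + sin α − sin β) = 0.324697 rad; t = (φ − α) mod 2π = 1.940021 rad, q = (β − φ) mod 2π = 5.561404 rad → L = 1.49·(1.940021 + 3.030218 + 5.561404) = 1.49·10.531643 = 15.692148 m
RSR: p² = 2 + d² − 2cos(α−β) + 2d(sin β − sin α) = 17.715313; p = √p² = 4.208956; φ = atan2(cos α − cos β, d − sin α + sin β) = -0.231747 rad; t = (α − φ) mod 2π = 4.899608 rad, q = (φ − β) mod 2π = 0.165337 rad → L = 1.49·(4.899608 + 4.208956 + 0.165337) = 1.49·9.273902 = 13.818114 m
LSR: p² = d² − 2 + 2cos(α−β) + 2d(sin α + sin β) = 1.173684; p = √p² = 1.083367; φ = atan2(−cos α − cos β, d + sin α + sin β) − atan2(−2, p) = 0.678215 rad; t = (φ − α) mod 2π = 2.293539 rad, q = (φ − β) mod 2π = 1.075299 rad → L = 1.49·(2.293539 + 1.083367 + 1.075299) = 1.49·4.452204 = 6.633784 m
RSL: p² = d² − 2 + 2cos(α−β) − 2d(sin α + sin β) = 20.486235; p = √p² = 4.526172; φ = atan2(cos α + cos β, d − sin α − sin β) − atan2(2, p) = -0.237765 rad; t = (α − φ) mod 2π = 4.905626 rad, q = (β − φ) mod 2π = 6.123866 rad → L = 1.49·(4.905626 + 4.526172 + 6.123866) = 1.49·15.555665 = 23.177940 m
RLR: c = (6 − d² + 2cos(α−β) + 2d(sin α − sin β))/8 = -1.214414, |c| > 1 → infeasible
LRL: c = (6 − d² + 2cos(α−β) − 2d(sin α − sin β))/8 = -0.147778; p = 2π − arccos c = 4.564068 rad; φ = atan2(cos β − cos α, d + sin α − sin β) = 0.324697 rad; t = (φ − α + p/2) mod 2π = 4.222055 rad, q = (β − α − t + p) mod 2π = 1.560253 rad → L = 1.49·(4.222055 + 4.564068 + 1.560253) = 1.49·10.346376 = 15.416101 m
Shortest: LSR with L = 6.633784 m ≈ 6.6338 m
Convert LSR to answer units (arcs ×180/π): t = 2.293539·180/π = 131.4101°, p = ρ·p = 1.49·1.083367 = 1.6142 m, q = 1.075299·180/π = 61.6101°, L = 6.6338 m.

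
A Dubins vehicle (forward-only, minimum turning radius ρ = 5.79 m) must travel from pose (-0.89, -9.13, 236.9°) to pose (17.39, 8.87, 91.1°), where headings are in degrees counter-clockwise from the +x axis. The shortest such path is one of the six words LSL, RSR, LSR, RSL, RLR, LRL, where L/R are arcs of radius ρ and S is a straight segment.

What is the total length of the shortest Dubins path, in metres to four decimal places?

44.0404 m

Let ψ = atan2(Δy, Δx) = atan2(18.00, 18.28) = 44.5578° be the start→goal bearing.
Normalize: d = |goal − start| / ρ = 25.654598/5.79 = 4.430846, α = (θ_start − ψ) mod 360° = 192.3422° = 3.357004 rad, β = (θ_goal − ψ) mod 360° = 46.5422° = 0.812314 rad.
Common terms: sin α = -0.213750, cos α = -0.976888, sin β = 0.725881, cos β = 0.687820, cos(α−β) = -0.827081, d² = 19.632396. Work in radians in the unit-radius frame; every candidate has L = ρ·(t + p + q).
LSL: p² = 2 + d² − 2cos(α−β) + 2d(sin α − sin β) = 14.959839; p = √p² = 3.867795; φ = atan2(cos β − cos α, d + sin α − sin β) = 0.444939 rad; t = (φ − α) mod 2π = 3.371120 rad, q = (β − φ) mod 2π = 0.367376 rad → L = 5.79·(3.371120 + 3.867795 + 0.367376) = 5.79·7.606290 = 44.040421 m
RSR: p² = 2 + d² − 2cos(α−β) + 2d(sin β − sin α) = 31.613275; p = √p² = 5.622568; φ = atan2(cos α − cos β, d − sin α + sin β) = -0.300582 rad; t = (α − φ) mod 2π = 3.657586 rad, q = (φ − β) mod 2π = 5.170289 rad → L = 5.79·(3.657586 + 5.622568 + 5.170289) = 5.79·14.450444 = 83.668069 m
LSR: p² = d² − 2 + 2cos(α−β) + 2d(sin α + sin β) = 20.516584; p = √p² = 4.529524; φ = atan2(−cos α − cos β, d + sin α + sin β) − atan2(−2, p) = 0.474217 rad; t = (φ − α) mod 2π = 3.400398 rad, q = (φ − β) mod 2π = 5.945088 rad → L = 5.79·(3.400398 + 4.529524 + 5.945088) = 5.79·13.875009 = 80.336301 m
RSL: p² = d² − 2 + 2cos(α−β) − 2d(sin α + sin β) = 11.439885; p = √p² = 3.382290; φ = atan2(cos α + cos β, d − sin α − sin β) − atan2(2, p) = -0.607642 rad; t = (α − φ) mod 2π = 3.964646 rad, q = (β − φ) mod 2π = 1.419956 rad → L = 5.79·(3.964646 + 3.382290 + 1.419956) = 5.79·8.766893 = 50.760308 m
RLR: c = (6 − d² + 2cos(α−β) + 2d(sin α − sin β))/8 = -2.951659, |c| > 1 → infeasible
LRL: c = (6 − d² + 2cos(α−β) − 2d(sin α − sin β))/8 = -0.869980; p = 2π − arccos c = 3.657227 rad; φ = atan2(cos β − cos α, d + sin α − sin β) = 0.444939 rad; t = (φ − α + p/2) mod 2π = 5.199733 rad, q = (β − α − t + p) mod 2π = 2.195989 rad → L = 5.79·(5.199733 + 3.657227 + 2.195989) = 5.79·11.052950 = 63.996581 m
Shortest: LSL with L = 44.040421 m ≈ 44.0404 m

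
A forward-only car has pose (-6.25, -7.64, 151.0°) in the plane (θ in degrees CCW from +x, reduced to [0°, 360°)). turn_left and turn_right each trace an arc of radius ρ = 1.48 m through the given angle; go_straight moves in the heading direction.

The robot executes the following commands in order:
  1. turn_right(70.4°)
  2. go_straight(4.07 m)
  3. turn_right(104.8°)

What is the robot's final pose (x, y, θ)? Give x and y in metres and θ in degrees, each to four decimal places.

(-4.2611, -0.9803, 335.8000°)

set_pose: (x, y, θ) = (-6.2500, -7.6400, 151.0000°), ρ = 1.48
turn_right(70.4°): centre at ρ to the right, rotate −70.4° → (-6.9926, -6.1038, 80.6000°)
go_straight(4.07): x += 4.07·cos θ, y += 4.07·sin θ → (-6.3279, -2.0885, 80.6000°)
turn_right(104.8°): centre at ρ to the right, rotate −104.8° → (-4.2611, -0.9803, -24.2000° ≡ 335.8000°)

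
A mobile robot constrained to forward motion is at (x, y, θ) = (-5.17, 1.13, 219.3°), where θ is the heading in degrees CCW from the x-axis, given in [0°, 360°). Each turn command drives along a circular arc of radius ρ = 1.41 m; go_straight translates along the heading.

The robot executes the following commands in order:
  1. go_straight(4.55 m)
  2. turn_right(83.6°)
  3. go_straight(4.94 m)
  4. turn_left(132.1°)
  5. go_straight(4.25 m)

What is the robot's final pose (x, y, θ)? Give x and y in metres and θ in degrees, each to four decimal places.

(-16.6612, -3.4216, 267.8000°)

set_pose: (x, y, θ) = (-5.1700, 1.1300, 219.3000°), ρ = 1.41
go_straight(4.55): x += 4.55·cos θ, y += 4.55·sin θ → (-8.6910, -1.7519, 219.3000°)
turn_right(83.6°): centre at ρ to the right, rotate −83.6° → (-10.5688, -1.6699, 135.7000°)
go_straight(4.94): x += 4.94·cos θ, y += 4.94·sin θ → (-14.1043, 1.7803, 135.7000°)
turn_left(132.1°): centre at ρ to the left, rotate +132.1° → (-16.4981, 0.8253, 267.8000°)
go_straight(4.25): x += 4.25·cos θ, y += 4.25·sin θ → (-16.6612, -3.4216, 267.8000°)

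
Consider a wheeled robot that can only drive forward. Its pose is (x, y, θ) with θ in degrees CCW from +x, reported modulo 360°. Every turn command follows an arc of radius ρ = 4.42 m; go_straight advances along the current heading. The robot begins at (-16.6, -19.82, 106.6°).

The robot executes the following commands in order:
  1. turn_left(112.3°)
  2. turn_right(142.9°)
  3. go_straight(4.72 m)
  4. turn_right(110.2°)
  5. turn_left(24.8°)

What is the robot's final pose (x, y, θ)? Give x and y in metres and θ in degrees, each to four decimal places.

set_pose: (x, y, θ) = (-16.6000, -19.8200, 106.6000°), ρ = 4.42
turn_left(112.3°): centre at ρ to the left, rotate +112.3° → (-23.6114, -17.6429, 218.9000°)
turn_right(142.9°): centre at ρ to the right, rotate −142.9° → (-30.6757, -13.1338, 76.0000°)
go_straight(4.72): x += 4.72·cos θ, y += 4.72·sin θ → (-29.5338, -8.5540, 76.0000°)
turn_right(110.2°): centre at ρ to the right, rotate −110.2° → (-22.7607, -5.9676, -34.2000° ≡ 325.8000°)
turn_left(24.8°): centre at ρ to the left, rotate +24.8° → (-20.9982, -6.6725, 350.6000°)

(-20.9982, -6.6725, 350.6000°)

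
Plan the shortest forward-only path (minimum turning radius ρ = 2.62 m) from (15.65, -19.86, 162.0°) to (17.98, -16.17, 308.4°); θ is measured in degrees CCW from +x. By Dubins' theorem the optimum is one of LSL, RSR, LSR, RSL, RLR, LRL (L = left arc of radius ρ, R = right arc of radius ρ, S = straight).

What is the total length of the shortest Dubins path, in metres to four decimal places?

11.5434 m

Let ψ = atan2(Δy, Δx) = atan2(3.69, 2.33) = 57.7302° be the start→goal bearing.
Normalize: d = |goal − start| / ρ = 4.364058/2.62 = 1.665671, α = (θ_start − ψ) mod 360° = 104.2698° = 1.819851 rad, β = (θ_goal − ψ) mod 360° = 250.6698° = 4.375013 rad.
Common terms: sin α = 0.969146, cos α = -0.246488, sin β = -0.943627, cos β = -0.331012, cos(α−β) = -0.832921, d² = 2.774460. Work in radians in the unit-radius frame; every candidate has L = ρ·(t + p + q).
LSL: p² = 2 + d² − 2cos(α−β) + 2d(sin α − sin β) = 12.812401; p = √p² = 3.579441; φ = atan2(cos β − cos α, d + sin α − sin β) = -0.023616 rad; t = (φ − α) mod 2π = 4.439718 rad, q = (β − φ) mod 2π = 4.398629 rad → L = 2.62·(4.439718 + 3.579441 + 4.398629) = 2.62·12.417789 = 32.534606 m
RSR: p² = 2 + d² − 2cos(α−β) + 2d(sin β − sin α) = 0.068203; p = √p² = 0.261158; φ = atan2(cos α − cos β, d − sin α + sin β) = 2.812009 rad; t = (α − φ) mod 2π = 5.291028 rad, q = (φ − β) mod 2π = 4.720181 rad → L = 2.62·(5.291028 + 0.261158 + 4.720181) = 2.62·10.272366 = 26.913600 m
LSR: p² = d² − 2 + 2cos(α−β) + 2d(sin α + sin β) = -0.806370 < 0 → infeasible
RSL: p² = d² − 2 + 2cos(α−β) − 2d(sin α + sin β) = -0.976396 < 0 → infeasible
RLR: c = (6 − d² + 2cos(α−β) + 2d(sin α − sin β))/8 = 0.991475; p = 2π − arccos c = 6.152513 rad; φ = atan2(cos α − cos β, d − sin α + sin β) = 2.812009 rad; t = (α − φ + p/2) mod 2π = 2.084099 rad, q = (α − β − t + p) mod 2π = 1.513252 rad → L = 2.62·(2.084099 + 6.152513 + 1.513252) = 2.62·9.749865 = 25.544646 m
LRL: c = (6 − d² + 2cos(α−β) − 2d(sin α − sin β))/8 = -0.601550; p = 2π − arccos c = 4.066949 rad; φ = atan2(cos β − cos α, d + sin α − sin β) = -0.023616 rad; t = (φ − α + p/2) mod 2π = 0.190007 rad, q = (β − α − t + p) mod 2π = 0.148918 rad → L = 2.62·(0.190007 + 4.066949 + 0.148918) = 2.62·4.405874 = 11.543391 m
Shortest: LRL with L = 11.543391 m ≈ 11.5434 m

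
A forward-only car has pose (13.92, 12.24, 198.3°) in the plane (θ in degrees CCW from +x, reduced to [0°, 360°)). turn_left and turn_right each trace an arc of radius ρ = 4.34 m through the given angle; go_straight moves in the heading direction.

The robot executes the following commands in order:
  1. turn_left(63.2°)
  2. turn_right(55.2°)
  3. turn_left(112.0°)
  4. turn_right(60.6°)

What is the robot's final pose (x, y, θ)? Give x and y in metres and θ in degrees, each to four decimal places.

(9.0101, -5.7844, 257.7000°)

set_pose: (x, y, θ) = (13.9200, 12.2400, 198.3000°), ρ = 4.34
turn_left(63.2°): centre at ρ to the left, rotate +63.2° → (10.9904, 8.7610, 261.5000°)
turn_right(55.2°): centre at ρ to the right, rotate −55.2° → (8.6210, 5.5117, 206.3000°)
turn_left(112.0°): centre at ρ to the left, rotate +112.0° → (7.6568, -1.6194, 318.3000°)
turn_right(60.6°): centre at ρ to the right, rotate −60.6° → (9.0101, -5.7844, 257.7000°)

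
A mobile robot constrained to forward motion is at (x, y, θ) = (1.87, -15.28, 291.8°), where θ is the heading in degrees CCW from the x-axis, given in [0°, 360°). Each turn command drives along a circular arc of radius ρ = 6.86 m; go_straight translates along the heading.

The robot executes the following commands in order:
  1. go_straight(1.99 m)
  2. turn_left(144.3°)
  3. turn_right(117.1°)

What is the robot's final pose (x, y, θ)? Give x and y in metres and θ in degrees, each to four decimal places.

(26.7972, -12.6987, 319.0000°)

set_pose: (x, y, θ) = (1.8700, -15.2800, 291.8000°), ρ = 6.86
go_straight(1.99): x += 1.99·cos θ, y += 1.99·sin θ → (2.6090, -17.1277, 291.8000°)
turn_left(144.3°): centre at ρ to the left, rotate +144.3° → (15.6375, -16.2281, 436.1000° ≡ 76.1000°)
turn_right(117.1°): centre at ρ to the right, rotate −117.1° → (26.7972, -12.6987, -41.0000° ≡ 319.0000°)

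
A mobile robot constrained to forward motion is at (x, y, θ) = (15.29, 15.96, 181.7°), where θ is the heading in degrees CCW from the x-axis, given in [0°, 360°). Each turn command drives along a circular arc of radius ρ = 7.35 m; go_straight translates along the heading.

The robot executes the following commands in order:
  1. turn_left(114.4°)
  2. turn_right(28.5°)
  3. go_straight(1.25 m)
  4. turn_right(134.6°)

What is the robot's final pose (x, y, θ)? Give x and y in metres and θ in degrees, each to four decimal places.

set_pose: (x, y, θ) = (15.2900, 15.9600, 181.7000°), ρ = 7.35
turn_left(114.4°): centre at ρ to the left, rotate +114.4° → (8.9075, 5.3797, 296.1000°)
turn_right(28.5°): centre at ρ to the right, rotate −28.5° → (9.6506, 1.8383, 267.6000°)
go_straight(1.25): x += 1.25·cos θ, y += 1.25·sin θ → (9.5982, 0.5894, 267.6000°)
turn_right(134.6°): centre at ρ to the right, rotate −134.6° → (-3.1208, -4.1155, 133.0000°)

(-3.1208, -4.1155, 133.0000°)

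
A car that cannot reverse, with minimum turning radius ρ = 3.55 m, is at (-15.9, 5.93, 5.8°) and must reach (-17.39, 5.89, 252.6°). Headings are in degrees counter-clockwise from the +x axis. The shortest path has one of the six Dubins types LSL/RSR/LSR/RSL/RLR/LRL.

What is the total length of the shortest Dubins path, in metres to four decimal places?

Let ψ = atan2(Δy, Δx) = atan2(-0.04, -1.49) = -178.4622° be the start→goal bearing.
Normalize: d = |goal − start| / ρ = 1.490537/3.55 = 0.419870, α = (θ_start − ψ) mod 360° = 184.2622° = 3.215983 rad, β = (θ_goal − ψ) mod 360° = 71.0622° = 1.240270 rad.
Common terms: sin α = -0.074321, cos α = -0.997234, sin β = 0.945872, cos β = 0.324541, cos(α−β) = -0.393942, d² = 0.176290. Work in radians in the unit-radius frame; every candidate has L = ρ·(t + p + q).
LSL: p² = 2 + d² − 2cos(α−β) + 2d(sin α − sin β) = 2.107478; p = √p² = 1.451716; φ = atan2(cos β − cos α, d + sin α − sin β) = 1.997121 rad; t = (φ − α) mod 2π = 5.064323 rad, q = (β − φ) mod 2π = 5.526335 rad → L = 3.55·(5.064323 + 1.451716 + 5.526335) = 3.55·12.042374 = 42.750426 m
RSR: p² = 2 + d² − 2cos(α−β) + 2d(sin β − sin α) = 3.820870; p = √p² = 1.954705; φ = atan2(cos α − cos β, d − sin α + sin β) = -0.742595 rad; t = (α − φ) mod 2π = 3.958578 rad, q = (φ − β) mod 2π = 4.300320 rad → L = 3.55·(3.958578 + 1.954705 + 4.300320) = 3.55·10.213603 = 36.258289 m
LSR: p² = d² − 2 + 2cos(α−β) + 2d(sin α + sin β) = -1.879719 < 0 → infeasible
RSL: p² = d² − 2 + 2cos(α−β) − 2d(sin α + sin β) = -3.343468 < 0 → infeasible
RLR: c = (6 − d² + 2cos(α−β) + 2d(sin α − sin β))/8 = 0.522391; p = 2π − arccos c = 5.262042 rad; φ = atan2(cos α − cos β, d − sin α + sin β) = -0.742595 rad; t = (α − φ + p/2) mod 2π = 0.306413 rad, q = (α − β − t + p) mod 2π = 0.648156 rad → L = 3.55·(0.306413 + 5.262042 + 0.648156) = 3.55·6.216611 = 22.068969 m
LRL: c = (6 − d² + 2cos(α−β) − 2d(sin α − sin β))/8 = 0.736565; p = 2π − arccos c = 5.540367 rad; φ = atan2(cos β − cos α, d + sin α − sin β) = 1.997121 rad; t = (φ − α + p/2) mod 2π = 1.551321 rad, q = (β − α − t + p) mod 2π = 2.013333 rad → L = 3.55·(1.551321 + 5.540367 + 2.013333) = 3.55·9.105021 = 32.322825 m
Shortest: RLR with L = 22.068969 m ≈ 22.0690 m

22.0690 m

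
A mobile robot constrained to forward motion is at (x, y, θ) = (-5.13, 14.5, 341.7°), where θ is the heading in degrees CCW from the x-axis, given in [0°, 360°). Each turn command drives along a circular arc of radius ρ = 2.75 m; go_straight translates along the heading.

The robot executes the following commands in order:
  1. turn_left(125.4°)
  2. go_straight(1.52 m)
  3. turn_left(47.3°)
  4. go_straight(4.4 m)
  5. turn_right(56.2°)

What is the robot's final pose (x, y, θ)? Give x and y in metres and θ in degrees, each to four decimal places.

(-9.0269, 25.0328, 98.2000°)

set_pose: (x, y, θ) = (-5.1300, 14.5000, 341.7000°), ρ = 2.75
turn_left(125.4°): centre at ρ to the left, rotate +125.4° → (-1.6381, 17.9195, 467.1000° ≡ 107.1000°)
go_straight(1.52): x += 1.52·cos θ, y += 1.52·sin θ → (-2.0850, 19.3723, 107.1000°)
turn_left(47.3°): centre at ρ to the left, rotate +47.3° → (-3.5252, 21.0438, 154.4000°)
go_straight(4.4): x += 4.4·cos θ, y += 4.4·sin θ → (-7.4933, 22.9449, 154.4000°)
turn_right(56.2°): centre at ρ to the right, rotate −56.2° → (-9.0269, 25.0328, 98.2000°)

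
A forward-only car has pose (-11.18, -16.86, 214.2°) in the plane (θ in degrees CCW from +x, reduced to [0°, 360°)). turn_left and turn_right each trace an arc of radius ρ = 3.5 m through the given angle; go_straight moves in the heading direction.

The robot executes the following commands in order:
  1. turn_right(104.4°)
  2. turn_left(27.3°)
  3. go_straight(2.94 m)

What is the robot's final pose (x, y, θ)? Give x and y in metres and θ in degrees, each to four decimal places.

(-19.5046, -11.7712, 137.1000°)

set_pose: (x, y, θ) = (-11.1800, -16.8600, 214.2000°), ρ = 3.5
turn_right(104.4°): centre at ρ to the right, rotate −104.4° → (-16.4404, -15.1508, 109.8000°)
turn_left(27.3°): centre at ρ to the left, rotate +27.3° → (-17.3509, -13.7725, 137.1000°)
go_straight(2.94): x += 2.94·cos θ, y += 2.94·sin θ → (-19.5046, -11.7712, 137.1000°)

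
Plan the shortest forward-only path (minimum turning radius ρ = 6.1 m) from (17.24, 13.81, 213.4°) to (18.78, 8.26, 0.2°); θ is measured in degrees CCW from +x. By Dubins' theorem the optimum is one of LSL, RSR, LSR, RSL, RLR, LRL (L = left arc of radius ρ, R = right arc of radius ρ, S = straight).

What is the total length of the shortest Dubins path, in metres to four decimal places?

Let ψ = atan2(Δy, Δx) = atan2(-5.55, 1.54) = -74.4919° be the start→goal bearing.
Normalize: d = |goal − start| / ρ = 5.759696/6.1 = 0.944212, α = (θ_start − ψ) mod 360° = 287.8919° = 5.024661 rad, β = (θ_goal − ψ) mod 360° = 74.6919° = 1.303619 rad.
Common terms: sin α = -0.951638, cos α = 0.307221, sin β = 0.964520, cos β = 0.264010, cos(α−β) = -0.836764, d² = 0.891537. Work in radians in the unit-radius frame; every candidate has L = ρ·(t + p + q).
LSL: p² = 2 + d² − 2cos(α−β) + 2d(sin α − sin β) = 0.946545; p = √p² = 0.972906; φ = atan2(cos β − cos α, d + sin α − sin β) = -3.097163 rad; t = (φ − α) mod 2π = 4.444547 rad, q = (β − φ) mod 2π = 4.400782 rad → L = 6.1·(4.444547 + 0.972906 + 4.400782) = 6.1·9.818234 = 59.891229 m
RSR: p² = 2 + d² − 2cos(α−β) + 2d(sin β − sin α) = 8.183586; p = √p² = 2.860697; φ = atan2(cos α − cos β, d − sin α + sin β) = 0.015106 rad; t = (α − φ) mod 2π = 5.009555 rad, q = (φ − β) mod 2π = 4.994672 rad → L = 6.1·(5.009555 + 2.860697 + 4.994672) = 6.1·12.864924 = 78.476037 m
LSR: p² = d² − 2 + 2cos(α−β) + 2d(sin α + sin β) = -2.757665 < 0 → infeasible
RSL: p² = d² − 2 + 2cos(α−β) − 2d(sin α + sin β) = -2.806318 < 0 → infeasible
RLR: c = (6 − d² + 2cos(α−β) + 2d(sin α − sin β))/8 = -0.022948; p = 2π − arccos c = 4.689439 rad; φ = atan2(cos α − cos β, d − sin α + sin β) = 0.015106 rad; t = (α − φ + p/2) mod 2π = 1.071089 rad, q = (α − β − t + p) mod 2π = 1.056206 rad → L = 6.1·(1.071089 + 4.689439 + 1.056206) = 6.1·6.816734 = 41.582077 m
LRL: c = (6 − d² + 2cos(α−β) − 2d(sin α − sin β))/8 = 0.881682; p = 2π − arccos c = 5.791804 rad; φ = atan2(cos β − cos α, d + sin α − sin β) = -3.097163 rad; t = (φ − α + p/2) mod 2π = 1.057263 rad, q = (β − α − t + p) mod 2π = 1.013499 rad → L = 6.1·(1.057263 + 5.791804 + 1.013499) = 6.1·7.862566 = 47.961650 m
Shortest: RLR with L = 41.582077 m ≈ 41.5821 m

41.5821 m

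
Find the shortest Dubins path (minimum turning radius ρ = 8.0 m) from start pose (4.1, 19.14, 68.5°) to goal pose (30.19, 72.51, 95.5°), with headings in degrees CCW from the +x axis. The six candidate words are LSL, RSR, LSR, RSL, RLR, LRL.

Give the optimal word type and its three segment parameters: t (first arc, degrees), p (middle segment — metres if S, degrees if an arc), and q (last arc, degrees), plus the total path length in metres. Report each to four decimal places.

Let ψ = atan2(Δy, Δx) = atan2(53.37, 26.09) = 63.9482° be the start→goal bearing.
Normalize: d = |goal − start| / ρ = 59.405766/8.0 = 7.425721, α = (θ_start − ψ) mod 360° = 4.5518° = 0.079443 rad, β = (θ_goal − ψ) mod 360° = 31.5518° = 0.550682 rad.
Common terms: sin α = 0.079360, cos α = 0.996846, sin β = 0.523269, cos β = 0.852168, cos(α−β) = 0.891007, d² = 55.141328. Work in radians in the unit-radius frame; every candidate has L = ρ·(t + p + q).
LSL: p² = 2 + d² − 2cos(α−β) + 2d(sin α − sin β) = 48.766627; p = √p² = 6.983311; φ = atan2(cos β − cos α, d + sin α − sin β) = -0.020719 rad; t = (φ − α) mod 2π = 6.183023 rad, q = (β − φ) mod 2π = 0.571401 rad → L = 8.0·(6.183023 + 6.983311 + 0.571401) = 8.0·13.737735 = 109.901879 m
RSR: p² = 2 + d² − 2cos(α−β) + 2d(sin β − sin α) = 61.952003; p = √p² = 7.870959; φ = atan2(cos α − cos β, d − sin α + sin β) = 0.018382 rad; t = (α − φ) mod 2π = 0.061061 rad, q = (φ − β) mod 2π = 5.750885 rad → L = 8.0·(0.061061 + 7.870959 + 5.750885) = 8.0·13.682906 = 109.463247 m
LSR: p² = d² − 2 + 2cos(α−β) + 2d(sin α + sin β) = 63.873241; p = √p² = 7.992074; φ = atan2(−cos α − cos β, d + sin α + sin β) − atan2(−2, p) = 0.018849 rad; t = (φ − α) mod 2π = 6.222591 rad, q = (φ − β) mod 2π = 5.751352 rad → L = 8.0·(6.222591 + 7.992074 + 5.751352) = 8.0·19.966016 = 159.728129 m
RSL: p² = d² − 2 + 2cos(α−β) − 2d(sin α + sin β) = 45.973442; p = √p² = 6.780372; φ = atan2(cos α + cos β, d − sin α − sin β) − atan2(2, p) = -0.022197 rad; t = (α − φ) mod 2π = 0.101641 rad, q = (β − φ) mod 2π = 0.572879 rad → L = 8.0·(0.101641 + 6.780372 + 0.572879) = 8.0·7.454892 = 59.639134 m
RLR: c = (6 − d² + 2cos(α−β) + 2d(sin α − sin β))/8 = -6.744000, |c| > 1 → infeasible
LRL: c = (6 − d² + 2cos(α−β) − 2d(sin α − sin β))/8 = -5.095828, |c| > 1 → infeasible
Shortest: RSL with L = 59.639134 m ≈ 59.6391 m
Convert RSL to answer units (arcs ×180/π): t = 0.101641·180/π = 5.8236°, p = ρ·p = 8.0·6.780372 = 54.2430 m, q = 0.572879·180/π = 32.8236°, L = 59.6391 m.

RSL: t = 5.8236°, p = 54.2430 m, q = 32.8236°, L = 59.6391 m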